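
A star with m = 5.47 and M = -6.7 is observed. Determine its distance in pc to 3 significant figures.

m − M = 5 log₁₀(d/10 pc)
5.47 − (-6.7) = 12.17 = 5 log₁₀(d/10)
d = 10 × 10^(12.17/5) = 10 × 10^2.434 = 2716 pc.

2.72×10^3 pc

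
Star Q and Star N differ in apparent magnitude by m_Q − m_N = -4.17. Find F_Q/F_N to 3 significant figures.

F_Q/F_N = 10^(−(m_Q − m_N)/2.5) = 10^(4.17/2.5) = 10^1.668 = 46.56.

46.6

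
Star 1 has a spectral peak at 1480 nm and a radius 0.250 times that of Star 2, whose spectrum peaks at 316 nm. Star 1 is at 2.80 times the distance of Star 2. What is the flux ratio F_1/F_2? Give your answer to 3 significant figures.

Wien's law: T_1/T_2 = λ_2/λ_1 = 316/1480 = 0.2135.
L_1/L_2 = (R_1/R_2)²(T_1/T_2)⁴ = (0.250)²(0.2135)⁴ = 1.299×10^-4.
F_1/F_2 = (L_1/L_2)/(d_1/d_2)² = 1.299×10^-4/(2.80)² = 1.657×10^-5.

1.66×10^-5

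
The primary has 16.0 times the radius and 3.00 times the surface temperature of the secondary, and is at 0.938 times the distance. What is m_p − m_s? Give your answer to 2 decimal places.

L_p/L_s = (16.0)²(3.00)⁴ = 2.074×10^4.
F_p/F_s = (L_p/L_s)/(d_p/d_s)² = 2.074×10^4/0.8798 = 2.357×10^4.
m_p − m_s = −2.5 log₁₀(2.357×10^4) = -10.93.

-10.93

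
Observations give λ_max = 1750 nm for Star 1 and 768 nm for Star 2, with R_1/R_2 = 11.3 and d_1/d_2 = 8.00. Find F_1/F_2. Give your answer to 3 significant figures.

Wien's law: T_1/T_2 = λ_2/λ_1 = 768/1750 = 0.4389.
L_1/L_2 = (R_1/R_2)²(T_1/T_2)⁴ = (11.3)²(0.4389)⁴ = 4.736.
F_1/F_2 = (L_1/L_2)/(d_1/d_2)² = 4.736/(8.00)² = 0.07401.

0.0740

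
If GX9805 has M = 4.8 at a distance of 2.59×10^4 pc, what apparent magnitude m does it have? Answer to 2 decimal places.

21.87

m = M + 5 log₁₀(d/10 pc) = 4.8 + 5 log₁₀(2.59×10^4/10)
  = 4.8 + 5 × 3.413 = 4.8 + 17.07 = 21.87.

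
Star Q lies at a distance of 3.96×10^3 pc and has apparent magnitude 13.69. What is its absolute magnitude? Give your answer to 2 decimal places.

0.70

M = m − 5 log₁₀(d/10 pc) = 13.69 − 5 log₁₀(3.96×10^3/10)
  = 13.69 − 5 × 2.598 = 13.69 − 12.99 = 0.70.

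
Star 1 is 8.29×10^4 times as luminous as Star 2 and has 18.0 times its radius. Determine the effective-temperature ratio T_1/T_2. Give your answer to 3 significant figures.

4.00

L ∝ R²T⁴ gives T ∝ (L/R²)^(1/4), so
T_1/T_2 = (8.29×10^4 / 18.0²)^(1/4) = (255.9)^(1/4) = 3.999.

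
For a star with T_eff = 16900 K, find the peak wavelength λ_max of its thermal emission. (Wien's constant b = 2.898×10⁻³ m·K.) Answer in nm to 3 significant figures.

λ_max = b/T = 2.898×10⁻³ / 16900 = 1.71×10^-7 m = 171.5 nm.

171 nm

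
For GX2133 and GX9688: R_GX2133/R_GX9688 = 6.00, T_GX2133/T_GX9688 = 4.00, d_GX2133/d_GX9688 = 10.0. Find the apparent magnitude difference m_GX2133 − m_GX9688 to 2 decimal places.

-4.91

L_GX2133/L_GX9688 = (6.00)²(4.00)⁴ = 9216.
F_GX2133/F_GX9688 = (L_GX2133/L_GX9688)/(d_GX2133/d_GX9688)² = 9216/100.0 = 92.16.
m_GX2133 − m_GX9688 = −2.5 log₁₀(92.16) = -4.91.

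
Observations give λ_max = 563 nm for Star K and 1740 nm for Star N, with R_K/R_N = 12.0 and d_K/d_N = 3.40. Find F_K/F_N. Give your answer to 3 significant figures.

1.14×10^3

Wien's law: T_K/T_N = λ_N/λ_K = 1740/563 = 3.091.
L_K/L_N = (R_K/R_N)²(T_K/T_N)⁴ = (12.0)²(3.091)⁴ = 1.314×10^4.
F_K/F_N = (L_K/L_N)/(d_K/d_N)² = 1.314×10^4/(3.40)² = 1136.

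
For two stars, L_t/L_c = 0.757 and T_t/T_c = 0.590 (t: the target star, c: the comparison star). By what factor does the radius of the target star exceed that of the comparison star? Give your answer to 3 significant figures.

2.50

L ∝ R²T⁴ gives R ∝ √L / T², so
R_t/R_c = √(0.757) / (0.590)² = 0.8701 / 0.3481 = 2.499.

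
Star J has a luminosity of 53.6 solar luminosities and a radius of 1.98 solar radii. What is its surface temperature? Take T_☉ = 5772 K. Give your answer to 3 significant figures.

T/T_☉ = (L/L_☉)^(1/4) / (R/R_☉)^(1/2)
T = 5772 × (53.6)^(1/4) / √(1.98) = 5772 × 2.706 / 1.407 = 1.110×10^4 K.

1.11×10^4 K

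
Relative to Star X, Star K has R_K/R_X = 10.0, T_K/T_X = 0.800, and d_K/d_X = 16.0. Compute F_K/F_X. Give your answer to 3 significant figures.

L_K/L_X = (R_K/R_X)²(T_K/T_X)⁴ = (10.0)² × (0.800)⁴ = 40.96.
F_K/F_X = (L_K/L_X)/(d_K/d_X)² = 40.96 / (16.0)² = 0.1600.

0.160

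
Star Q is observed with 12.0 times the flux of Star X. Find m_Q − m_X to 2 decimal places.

m_Q − m_X = −2.5 log₁₀(F_Q/F_X) = −2.5 log₁₀(12.0) = −2.5 × (1.079) = -2.698.

-2.70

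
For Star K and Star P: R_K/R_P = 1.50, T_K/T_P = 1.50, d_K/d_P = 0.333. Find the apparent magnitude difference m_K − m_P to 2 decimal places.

-5.03

L_K/L_P = (1.50)²(1.50)⁴ = 11.39.
F_K/F_P = (L_K/L_P)/(d_K/d_P)² = 11.39/0.1109 = 102.7.
m_K − m_P = −2.5 log₁₀(102.7) = -5.03.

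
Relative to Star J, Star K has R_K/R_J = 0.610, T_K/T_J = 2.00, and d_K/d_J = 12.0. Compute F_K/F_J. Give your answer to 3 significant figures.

L_K/L_J = (R_K/R_J)²(T_K/T_J)⁴ = (0.610)² × (2.00)⁴ = 5.954.
F_K/F_J = (L_K/L_J)/(d_K/d_J)² = 5.954 / (12.0)² = 0.04134.

0.0413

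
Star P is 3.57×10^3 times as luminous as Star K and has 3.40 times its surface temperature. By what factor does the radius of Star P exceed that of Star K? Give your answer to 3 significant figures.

5.17

L ∝ R²T⁴ gives R ∝ √L / T², so
R_P/R_K = √(3.57×10^3) / (3.40)² = 59.75 / 11.56 = 5.169.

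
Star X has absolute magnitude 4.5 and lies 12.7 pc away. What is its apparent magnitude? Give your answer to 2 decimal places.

5.02

m = M + 5 log₁₀(d/10 pc) = 4.5 + 5 log₁₀(12.7/10)
  = 4.5 + 5 × 0.104 = 4.5 + 0.52 = 5.02.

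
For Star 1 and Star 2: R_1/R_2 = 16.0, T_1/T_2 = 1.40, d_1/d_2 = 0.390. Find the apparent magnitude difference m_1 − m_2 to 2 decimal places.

L_1/L_2 = (16.0)²(1.40)⁴ = 983.4.
F_1/F_2 = (L_1/L_2)/(d_1/d_2)² = 983.4/0.1521 = 6466.
m_1 − m_2 = −2.5 log₁₀(6466) = -9.53.

-9.53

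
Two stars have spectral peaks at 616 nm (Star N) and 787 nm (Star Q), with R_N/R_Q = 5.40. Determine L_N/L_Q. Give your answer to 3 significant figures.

Wien's law gives T ∝ 1/λ_max, so T_N/T_Q = λ_Q/λ_N = 787/616 = 1.278.
Then L ∝ R²T⁴ gives L_N/L_Q = (5.40)² × (1.278)⁴ = 29.16 × 2.664 = 77.69.

77.7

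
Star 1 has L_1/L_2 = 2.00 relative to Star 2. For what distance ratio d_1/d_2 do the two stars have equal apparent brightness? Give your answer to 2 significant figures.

Equal flux requires L_1/d_1² = L_2/d_2², so d_1/d_2 = √(L_1/L_2)
= √(2.00) = 1.414.

1.4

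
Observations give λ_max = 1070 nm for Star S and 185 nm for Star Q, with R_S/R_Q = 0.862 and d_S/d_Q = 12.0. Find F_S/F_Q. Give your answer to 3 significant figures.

Wien's law: T_S/T_Q = λ_Q/λ_S = 185/1070 = 0.1729.
L_S/L_Q = (R_S/R_Q)²(T_S/T_Q)⁴ = (0.862)²(0.1729)⁴ = 6.640×10^-4.
F_S/F_Q = (L_S/L_Q)/(d_S/d_Q)² = 6.640×10^-4/(12.0)² = 4.611×10^-6.

4.61×10^-6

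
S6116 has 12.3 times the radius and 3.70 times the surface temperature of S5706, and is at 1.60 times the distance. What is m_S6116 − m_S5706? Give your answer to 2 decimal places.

-10.11

L_S6116/L_S5706 = (12.3)²(3.70)⁴ = 2.835×10^4.
F_S6116/F_S5706 = (L_S6116/L_S5706)/(d_S6116/d_S5706)² = 2.835×10^4/2.560 = 1.108×10^4.
m_S6116 − m_S5706 = −2.5 log₁₀(1.108×10^4) = -10.11.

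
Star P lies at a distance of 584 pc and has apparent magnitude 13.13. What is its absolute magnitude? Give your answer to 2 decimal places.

4.30

M = m − 5 log₁₀(d/10 pc) = 13.13 − 5 log₁₀(584/10)
  = 13.13 − 5 × 1.766 = 13.13 − 8.83 = 4.30.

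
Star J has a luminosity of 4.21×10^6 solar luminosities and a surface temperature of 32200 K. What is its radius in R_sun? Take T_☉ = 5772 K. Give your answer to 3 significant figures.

R/R_☉ = √(L/L_☉) / (T/T_☉)² = √(4.21×10^6) / (5.579)²
       = 2052 / 31.12 = 65.93.

65.9 R_sun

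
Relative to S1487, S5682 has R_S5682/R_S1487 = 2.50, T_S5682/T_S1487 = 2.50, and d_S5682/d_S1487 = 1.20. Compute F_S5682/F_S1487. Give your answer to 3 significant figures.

L_S5682/L_S1487 = (R_S5682/R_S1487)²(T_S5682/T_S1487)⁴ = (2.50)² × (2.50)⁴ = 244.1.
F_S5682/F_S1487 = (L_S5682/L_S1487)/(d_S5682/d_S1487)² = 244.1 / (1.20)² = 169.5.

170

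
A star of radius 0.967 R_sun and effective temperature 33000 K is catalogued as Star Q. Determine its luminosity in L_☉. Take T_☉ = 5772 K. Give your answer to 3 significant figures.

L/L_☉ = (R/R_☉)² (T/T_☉)⁴ = (0.967)² × (33000/5772)⁴
       = 0.9351 × (5.717)⁴ = 0.9351 × 1068 = 999.1.

999 L_☉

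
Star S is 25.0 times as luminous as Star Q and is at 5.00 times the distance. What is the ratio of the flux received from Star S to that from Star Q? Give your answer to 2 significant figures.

1.0

F = L/(4πd²), so F_S/F_Q = (L_S/L_Q) / (d_S/d_Q)²
= 25.0 / (5.00)² = 25.0 / 25.00 = 1.000.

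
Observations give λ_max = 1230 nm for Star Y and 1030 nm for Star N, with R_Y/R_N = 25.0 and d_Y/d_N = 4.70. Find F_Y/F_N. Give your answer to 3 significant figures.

13.9

Wien's law: T_Y/T_N = λ_N/λ_Y = 1030/1230 = 0.8374.
L_Y/L_N = (R_Y/R_N)²(T_Y/T_N)⁴ = (25.0)²(0.8374)⁴ = 307.3.
F_Y/F_N = (L_Y/L_N)/(d_Y/d_N)² = 307.3/(4.70)² = 13.91.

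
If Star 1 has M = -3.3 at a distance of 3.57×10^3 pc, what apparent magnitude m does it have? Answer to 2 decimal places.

9.46

m = M + 5 log₁₀(d/10 pc) = -3.3 + 5 log₁₀(3.57×10^3/10)
  = -3.3 + 5 × 2.553 = -3.3 + 12.76 = 9.46.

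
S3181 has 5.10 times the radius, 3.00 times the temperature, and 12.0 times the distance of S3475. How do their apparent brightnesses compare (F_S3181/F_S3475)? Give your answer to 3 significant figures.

L_S3181/L_S3475 = (R_S3181/R_S3475)²(T_S3181/T_S3475)⁴ = (5.10)² × (3.00)⁴ = 2107.
F_S3181/F_S3475 = (L_S3181/L_S3475)/(d_S3181/d_S3475)² = 2107 / (12.0)² = 14.63.

14.6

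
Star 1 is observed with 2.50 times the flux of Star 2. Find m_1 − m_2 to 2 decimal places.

m_1 − m_2 = −2.5 log₁₀(F_1/F_2) = −2.5 log₁₀(2.50) = −2.5 × (0.398) = -0.995.

-0.99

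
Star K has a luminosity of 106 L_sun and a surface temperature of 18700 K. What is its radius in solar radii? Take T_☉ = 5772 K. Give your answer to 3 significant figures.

0.981 solar radii

R/R_☉ = √(L/L_☉) / (T/T_☉)² = √(106) / (3.240)²
       = 10.30 / 10.50 = 0.9809.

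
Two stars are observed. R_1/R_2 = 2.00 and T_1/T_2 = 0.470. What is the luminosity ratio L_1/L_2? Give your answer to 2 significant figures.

0.20

From the Stefan–Boltzmann law, L ∝ R²T⁴, so
L_1/L_2 = (R_1/R_2)² (T_1/T_2)⁴ = (2.00)² × (0.470)⁴ = 4.000 × 0.04880 = 0.1952.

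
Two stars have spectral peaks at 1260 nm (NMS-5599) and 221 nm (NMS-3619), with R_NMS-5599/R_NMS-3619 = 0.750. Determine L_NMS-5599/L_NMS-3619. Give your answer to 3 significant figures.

Wien's law gives T ∝ 1/λ_max, so T_NMS-5599/T_NMS-3619 = λ_NMS-3619/λ_NMS-5599 = 221/1260 = 0.1754.
Then L ∝ R²T⁴ gives L_NMS-5599/L_NMS-3619 = (0.750)² × (0.1754)⁴ = 0.5625 × 9.464×10^-4 = 5.324×10^-4.

5.32×10^-4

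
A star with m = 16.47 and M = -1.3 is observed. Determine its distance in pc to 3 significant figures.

m − M = 5 log₁₀(d/10 pc)
16.47 − (-1.3) = 17.77 = 5 log₁₀(d/10)
d = 10 × 10^(17.77/5) = 10 × 10^3.554 = 3.581×10^4 pc.

3.58×10^4 pc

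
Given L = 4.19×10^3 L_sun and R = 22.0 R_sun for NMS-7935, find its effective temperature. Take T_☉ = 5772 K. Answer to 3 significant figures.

9.90×10^3 K

T/T_☉ = (L/L_☉)^(1/4) / (R/R_☉)^(1/2)
T = 5772 × (4.19×10^3)^(1/4) / √(22.0) = 5772 × 8.046 / 4.690 = 9901 K.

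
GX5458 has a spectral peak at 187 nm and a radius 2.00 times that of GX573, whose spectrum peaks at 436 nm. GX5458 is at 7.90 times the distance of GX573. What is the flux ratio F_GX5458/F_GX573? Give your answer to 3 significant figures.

1.89

Wien's law: T_GX5458/T_GX573 = λ_GX573/λ_GX5458 = 436/187 = 2.332.
L_GX5458/L_GX573 = (R_GX5458/R_GX573)²(T_GX5458/T_GX573)⁴ = (2.00)²(2.332)⁴ = 118.2.
F_GX5458/F_GX573 = (L_GX5458/L_GX573)/(d_GX5458/d_GX573)² = 118.2/(7.90)² = 1.894.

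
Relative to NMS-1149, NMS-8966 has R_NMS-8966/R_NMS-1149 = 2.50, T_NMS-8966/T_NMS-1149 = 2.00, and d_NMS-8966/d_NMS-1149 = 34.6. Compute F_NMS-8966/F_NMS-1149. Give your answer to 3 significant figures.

0.0835

L_NMS-8966/L_NMS-1149 = (R_NMS-8966/R_NMS-1149)²(T_NMS-8966/T_NMS-1149)⁴ = (2.50)² × (2.00)⁴ = 100.0.
F_NMS-8966/F_NMS-1149 = (L_NMS-8966/L_NMS-1149)/(d_NMS-8966/d_NMS-1149)² = 100.0 / (34.6)² = 0.08353.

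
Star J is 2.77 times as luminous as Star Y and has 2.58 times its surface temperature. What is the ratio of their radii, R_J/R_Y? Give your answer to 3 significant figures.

0.250

L ∝ R²T⁴ gives R ∝ √L / T², so
R_J/R_Y = √(2.77) / (2.58)² = 1.664 / 6.656 = 0.2500.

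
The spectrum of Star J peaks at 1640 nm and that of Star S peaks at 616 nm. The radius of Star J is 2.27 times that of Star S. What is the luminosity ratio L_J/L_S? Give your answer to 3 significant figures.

Wien's law gives T ∝ 1/λ_max, so T_J/T_S = λ_S/λ_J = 616/1640 = 0.3756.
Then L ∝ R²T⁴ gives L_J/L_S = (2.27)² × (0.3756)⁴ = 5.153 × 0.01990 = 0.1026.

0.103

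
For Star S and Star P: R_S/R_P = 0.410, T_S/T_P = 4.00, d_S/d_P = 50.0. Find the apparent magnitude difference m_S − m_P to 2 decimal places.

L_S/L_P = (0.410)²(4.00)⁴ = 43.03.
F_S/F_P = (L_S/L_P)/(d_S/d_P)² = 43.03/2500 = 0.01721.
m_S − m_P = −2.5 log₁₀(0.01721) = 4.41.

4.41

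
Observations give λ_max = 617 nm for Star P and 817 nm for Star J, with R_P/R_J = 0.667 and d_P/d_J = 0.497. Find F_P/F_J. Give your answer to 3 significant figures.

Wien's law: T_P/T_J = λ_J/λ_P = 817/617 = 1.324.
L_P/L_J = (R_P/R_J)²(T_P/T_J)⁴ = (0.667)²(1.324)⁴ = 1.368.
F_P/F_J = (L_P/L_J)/(d_P/d_J)² = 1.368/(0.497)² = 5.537.

5.54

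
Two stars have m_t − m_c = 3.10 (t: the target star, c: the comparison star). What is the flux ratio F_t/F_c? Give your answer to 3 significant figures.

0.0575

F_t/F_c = 10^(−(m_t − m_c)/2.5) = 10^(-3.10/2.5) = 10^-1.240 = 0.05754.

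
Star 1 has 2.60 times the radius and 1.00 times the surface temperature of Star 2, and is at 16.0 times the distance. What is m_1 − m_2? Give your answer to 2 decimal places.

L_1/L_2 = (2.60)²(1.00)⁴ = 6.760.
F_1/F_2 = (L_1/L_2)/(d_1/d_2)² = 6.760/256.0 = 0.02641.
m_1 − m_2 = −2.5 log₁₀(0.02641) = 3.95.

3.95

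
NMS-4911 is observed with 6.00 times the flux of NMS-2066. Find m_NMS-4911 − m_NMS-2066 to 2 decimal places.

m_NMS-4911 − m_NMS-2066 = −2.5 log₁₀(F_NMS-4911/F_NMS-2066) = −2.5 log₁₀(6.00) = −2.5 × (0.778) = -1.945.

-1.95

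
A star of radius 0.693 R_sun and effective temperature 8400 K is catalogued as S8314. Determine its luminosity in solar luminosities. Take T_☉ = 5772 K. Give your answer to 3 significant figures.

L/L_☉ = (R/R_☉)² (T/T_☉)⁴ = (0.693)² × (8400/5772)⁴
       = 0.4802 × (1.455)⁴ = 0.4802 × 4.486 = 2.154.

2.15 solar luminosities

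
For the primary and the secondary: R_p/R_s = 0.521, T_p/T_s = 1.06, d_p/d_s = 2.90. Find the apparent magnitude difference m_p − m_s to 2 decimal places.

L_p/L_s = (0.521)²(1.06)⁴ = 0.3427.
F_p/F_s = (L_p/L_s)/(d_p/d_s)² = 0.3427/8.410 = 0.04075.
m_p − m_s = −2.5 log₁₀(0.04075) = 3.47.

3.47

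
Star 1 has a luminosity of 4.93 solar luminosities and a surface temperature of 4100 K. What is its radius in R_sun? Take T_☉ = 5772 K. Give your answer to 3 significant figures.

4.40 R_sun

R/R_☉ = √(L/L_☉) / (T/T_☉)² = √(4.93) / (0.7103)²
       = 2.220 / 0.5046 = 4.401.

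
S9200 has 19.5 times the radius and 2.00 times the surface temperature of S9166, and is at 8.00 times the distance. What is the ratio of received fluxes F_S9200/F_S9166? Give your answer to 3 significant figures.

95.1

L_S9200/L_S9166 = (R_S9200/R_S9166)²(T_S9200/T_S9166)⁴ = (19.5)² × (2.00)⁴ = 6084.
F_S9200/F_S9166 = (L_S9200/L_S9166)/(d_S9200/d_S9166)² = 6084 / (8.00)² = 95.06.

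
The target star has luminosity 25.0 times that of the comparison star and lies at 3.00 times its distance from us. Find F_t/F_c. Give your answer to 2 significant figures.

2.8

F = L/(4πd²), so F_t/F_c = (L_t/L_c) / (d_t/d_c)²
= 25.0 / (3.00)² = 25.0 / 9.000 = 2.778.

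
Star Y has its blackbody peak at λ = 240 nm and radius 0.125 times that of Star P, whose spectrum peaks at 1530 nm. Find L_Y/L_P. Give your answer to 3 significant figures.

25.8

Wien's law gives T ∝ 1/λ_max, so T_Y/T_P = λ_P/λ_Y = 1530/240 = 6.375.
Then L ∝ R²T⁴ gives L_Y/L_P = (0.125)² × (6.375)⁴ = 0.01562 × 1652 = 25.81.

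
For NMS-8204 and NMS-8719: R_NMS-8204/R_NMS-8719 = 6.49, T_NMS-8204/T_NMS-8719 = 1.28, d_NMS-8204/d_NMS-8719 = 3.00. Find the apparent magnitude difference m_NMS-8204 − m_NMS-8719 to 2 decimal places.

-2.75

L_NMS-8204/L_NMS-8719 = (6.49)²(1.28)⁴ = 113.1.
F_NMS-8204/F_NMS-8719 = (L_NMS-8204/L_NMS-8719)/(d_NMS-8204/d_NMS-8719)² = 113.1/9.000 = 12.56.
m_NMS-8204 − m_NMS-8719 = −2.5 log₁₀(12.56) = -2.75.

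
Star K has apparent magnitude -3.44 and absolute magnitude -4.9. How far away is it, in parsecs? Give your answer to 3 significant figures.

m − M = 5 log₁₀(d/10 pc)
-3.44 − (-4.9) = 1.46 = 5 log₁₀(d/10)
d = 10 × 10^(1.46/5) = 10 × 10^0.292 = 19.59 pc.

19.6 pc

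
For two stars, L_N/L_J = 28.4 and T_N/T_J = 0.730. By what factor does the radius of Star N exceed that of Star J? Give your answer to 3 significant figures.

10.0

L ∝ R²T⁴ gives R ∝ √L / T², so
R_N/R_J = √(28.4) / (0.730)² = 5.329 / 0.5329 = 10.00.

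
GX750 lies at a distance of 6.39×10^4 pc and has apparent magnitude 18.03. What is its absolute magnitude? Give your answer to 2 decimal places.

-1.00

M = m − 5 log₁₀(d/10 pc) = 18.03 − 5 log₁₀(6.39×10^4/10)
  = 18.03 − 5 × 3.806 = 18.03 − 19.03 = -1.00.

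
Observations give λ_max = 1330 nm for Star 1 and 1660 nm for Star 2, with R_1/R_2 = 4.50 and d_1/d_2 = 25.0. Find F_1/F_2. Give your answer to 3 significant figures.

0.0786

Wien's law: T_1/T_2 = λ_2/λ_1 = 1660/1330 = 1.248.
L_1/L_2 = (R_1/R_2)²(T_1/T_2)⁴ = (4.50)²(1.248)⁴ = 49.14.
F_1/F_2 = (L_1/L_2)/(d_1/d_2)² = 49.14/(25.0)² = 0.07863.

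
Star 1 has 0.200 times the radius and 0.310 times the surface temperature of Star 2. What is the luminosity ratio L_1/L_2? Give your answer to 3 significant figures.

From the Stefan–Boltzmann law, L ∝ R²T⁴, so
L_1/L_2 = (R_1/R_2)² (T_1/T_2)⁴ = (0.200)² × (0.310)⁴ = 0.04000 × 0.009235 = 3.694×10^-4.

3.69×10^-4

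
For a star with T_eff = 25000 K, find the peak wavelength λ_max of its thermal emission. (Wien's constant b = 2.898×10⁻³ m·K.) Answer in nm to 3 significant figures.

λ_max = b/T = 2.898×10⁻³ / 25000 = 1.16×10^-7 m = 115.9 nm.

116 nm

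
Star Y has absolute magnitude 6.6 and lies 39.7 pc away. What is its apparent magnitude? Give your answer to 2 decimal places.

9.59

m = M + 5 log₁₀(d/10 pc) = 6.6 + 5 log₁₀(39.7/10)
  = 6.6 + 5 × 0.599 = 6.6 + 2.99 = 9.59.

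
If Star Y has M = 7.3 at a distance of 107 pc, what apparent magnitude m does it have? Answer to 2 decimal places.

12.45

m = M + 5 log₁₀(d/10 pc) = 7.3 + 5 log₁₀(107/10)
  = 7.3 + 5 × 1.029 = 7.3 + 5.15 = 12.45.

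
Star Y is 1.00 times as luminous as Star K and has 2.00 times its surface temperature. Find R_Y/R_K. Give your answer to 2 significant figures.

L ∝ R²T⁴ gives R ∝ √L / T², so
R_Y/R_K = √(1.00) / (2.00)² = 1.000 / 4.000 = 0.2500.

0.25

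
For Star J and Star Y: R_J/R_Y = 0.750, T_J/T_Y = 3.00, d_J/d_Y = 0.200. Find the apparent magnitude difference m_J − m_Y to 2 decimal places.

-7.64

L_J/L_Y = (0.750)²(3.00)⁴ = 45.56.
F_J/F_Y = (L_J/L_Y)/(d_J/d_Y)² = 45.56/0.04000 = 1139.
m_J − m_Y = −2.5 log₁₀(1139) = -7.64.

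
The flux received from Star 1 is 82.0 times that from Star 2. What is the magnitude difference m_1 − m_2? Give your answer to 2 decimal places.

-4.78

m_1 − m_2 = −2.5 log₁₀(F_1/F_2) = −2.5 log₁₀(82.0) = −2.5 × (1.914) = -4.785.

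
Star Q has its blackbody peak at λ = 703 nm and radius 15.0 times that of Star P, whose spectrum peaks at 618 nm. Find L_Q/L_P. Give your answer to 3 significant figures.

Wien's law gives T ∝ 1/λ_max, so T_Q/T_P = λ_P/λ_Q = 618/703 = 0.8791.
Then L ∝ R²T⁴ gives L_Q/L_P = (15.0)² × (0.8791)⁴ = 225.0 × 0.5972 = 134.4.

134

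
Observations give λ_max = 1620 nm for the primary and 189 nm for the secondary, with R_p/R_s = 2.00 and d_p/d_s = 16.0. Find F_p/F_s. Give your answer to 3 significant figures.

Wien's law: T_p/T_s = λ_s/λ_p = 189/1620 = 0.1167.
L_p/L_s = (R_p/R_s)²(T_p/T_s)⁴ = (2.00)²(0.1167)⁴ = 7.410×10^-4.
F_p/F_s = (L_p/L_s)/(d_p/d_s)² = 7.410×10^-4/(16.0)² = 2.895×10^-6.

2.89×10^-6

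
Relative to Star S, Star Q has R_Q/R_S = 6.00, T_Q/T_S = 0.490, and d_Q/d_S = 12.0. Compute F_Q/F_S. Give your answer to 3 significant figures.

0.0144

L_Q/L_S = (R_Q/R_S)²(T_Q/T_S)⁴ = (6.00)² × (0.490)⁴ = 2.075.
F_Q/F_S = (L_Q/L_S)/(d_Q/d_S)² = 2.075 / (12.0)² = 0.01441.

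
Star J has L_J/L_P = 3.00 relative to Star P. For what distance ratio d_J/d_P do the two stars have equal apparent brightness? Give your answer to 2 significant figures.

1.7

Equal flux requires L_J/d_J² = L_P/d_P², so d_J/d_P = √(L_J/L_P)
= √(3.00) = 1.732.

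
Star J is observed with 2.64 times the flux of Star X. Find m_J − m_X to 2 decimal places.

m_J − m_X = −2.5 log₁₀(F_J/F_X) = −2.5 log₁₀(2.64) = −2.5 × (0.422) = -1.054.

-1.05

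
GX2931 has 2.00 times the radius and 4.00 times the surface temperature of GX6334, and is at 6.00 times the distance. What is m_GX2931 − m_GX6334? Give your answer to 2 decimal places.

L_GX2931/L_GX6334 = (2.00)²(4.00)⁴ = 1024.
F_GX2931/F_GX6334 = (L_GX2931/L_GX6334)/(d_GX2931/d_GX6334)² = 1024/36.00 = 28.44.
m_GX2931 − m_GX6334 = −2.5 log₁₀(28.44) = -3.63.

-3.63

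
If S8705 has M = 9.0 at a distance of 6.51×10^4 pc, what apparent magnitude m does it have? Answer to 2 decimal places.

28.07

m = M + 5 log₁₀(d/10 pc) = 9.0 + 5 log₁₀(6.51×10^4/10)
  = 9.0 + 5 × 3.814 = 9.0 + 19.07 = 28.07.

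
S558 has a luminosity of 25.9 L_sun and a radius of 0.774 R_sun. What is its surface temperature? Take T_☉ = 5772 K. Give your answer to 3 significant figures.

T/T_☉ = (L/L_☉)^(1/4) / (R/R_☉)^(1/2)
T = 5772 × (25.9)^(1/4) / √(0.774) = 5772 × 2.256 / 0.8798 = 1.480×10^4 K.

1.48×10^4 K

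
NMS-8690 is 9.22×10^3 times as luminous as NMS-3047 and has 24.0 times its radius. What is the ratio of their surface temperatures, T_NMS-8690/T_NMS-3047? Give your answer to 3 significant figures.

2.00

L ∝ R²T⁴ gives T ∝ (L/R²)^(1/4), so
T_NMS-8690/T_NMS-3047 = (9.22×10^3 / 24.0²)^(1/4) = (16.01)^(1/4) = 2.000.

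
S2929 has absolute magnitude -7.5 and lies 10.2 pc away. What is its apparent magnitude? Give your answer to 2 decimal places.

m = M + 5 log₁₀(d/10 pc) = -7.5 + 5 log₁₀(10.2/10)
  = -7.5 + 5 × 0.009 = -7.5 + 0.04 = -7.46.

-7.46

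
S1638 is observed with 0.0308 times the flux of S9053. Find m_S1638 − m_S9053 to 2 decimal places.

3.78

m_S1638 − m_S9053 = −2.5 log₁₀(F_S1638/F_S9053) = −2.5 log₁₀(0.0308) = −2.5 × (-1.511) = 3.779.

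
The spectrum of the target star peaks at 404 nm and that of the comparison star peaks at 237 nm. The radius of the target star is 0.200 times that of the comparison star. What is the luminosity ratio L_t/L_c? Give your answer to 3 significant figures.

Wien's law gives T ∝ 1/λ_max, so T_t/T_c = λ_c/λ_t = 237/404 = 0.5866.
Then L ∝ R²T⁴ gives L_t/L_c = (0.200)² × (0.5866)⁴ = 0.04000 × 0.1184 = 0.004737.

0.00474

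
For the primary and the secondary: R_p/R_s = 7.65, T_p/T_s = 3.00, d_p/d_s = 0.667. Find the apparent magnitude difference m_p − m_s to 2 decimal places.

L_p/L_s = (7.65)²(3.00)⁴ = 4740.
F_p/F_s = (L_p/L_s)/(d_p/d_s)² = 4740/0.4449 = 1.066×10^4.
m_p − m_s = −2.5 log₁₀(1.066×10^4) = -10.07.

-10.07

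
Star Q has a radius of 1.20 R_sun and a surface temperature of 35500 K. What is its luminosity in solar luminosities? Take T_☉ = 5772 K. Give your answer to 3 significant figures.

2.06×10^3 solar luminosities

L/L_☉ = (R/R_☉)² (T/T_☉)⁴ = (1.20)² × (35500/5772)⁴
       = 1.440 × (6.150)⁴ = 1.440 × 1431 = 2060.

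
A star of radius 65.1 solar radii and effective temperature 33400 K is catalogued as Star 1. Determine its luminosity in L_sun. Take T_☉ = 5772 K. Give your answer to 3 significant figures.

L/L_☉ = (R/R_☉)² (T/T_☉)⁴ = (65.1)² × (33400/5772)⁴
       = 4238 × (5.787)⁴ = 4238 × 1121 = 4.752×10^6.

4.75×10^6 L_sun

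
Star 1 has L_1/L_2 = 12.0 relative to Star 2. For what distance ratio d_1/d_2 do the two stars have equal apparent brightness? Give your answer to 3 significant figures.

3.46

Equal flux requires L_1/d_1² = L_2/d_2², so d_1/d_2 = √(L_1/L_2)
= √(12.0) = 3.464.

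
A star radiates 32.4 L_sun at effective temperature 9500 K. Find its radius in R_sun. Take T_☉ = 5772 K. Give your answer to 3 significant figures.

R/R_☉ = √(L/L_☉) / (T/T_☉)² = √(32.4) / (1.646)²
       = 5.692 / 2.709 = 2.101.

2.10 R_sun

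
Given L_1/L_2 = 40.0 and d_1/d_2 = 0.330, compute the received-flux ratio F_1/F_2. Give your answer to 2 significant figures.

F = L/(4πd²), so F_1/F_2 = (L_1/L_2) / (d_1/d_2)²
= 40.0 / (0.330)² = 40.0 / 0.1089 = 367.3.

3.7×10^2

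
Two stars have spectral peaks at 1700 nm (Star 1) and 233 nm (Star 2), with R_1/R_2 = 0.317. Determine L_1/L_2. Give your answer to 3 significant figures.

Wien's law gives T ∝ 1/λ_max, so T_1/T_2 = λ_2/λ_1 = 233/1700 = 0.1371.
Then L ∝ R²T⁴ gives L_1/L_2 = (0.317)² × (0.1371)⁴ = 0.1005 × 3.529×10^-4 = 3.546×10^-5.

3.55×10^-5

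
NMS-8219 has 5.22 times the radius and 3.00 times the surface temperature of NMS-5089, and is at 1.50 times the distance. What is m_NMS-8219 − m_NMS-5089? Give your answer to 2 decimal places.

L_NMS-8219/L_NMS-5089 = (5.22)²(3.00)⁴ = 2207.
F_NMS-8219/F_NMS-5089 = (L_NMS-8219/L_NMS-5089)/(d_NMS-8219/d_NMS-5089)² = 2207/2.250 = 980.9.
m_NMS-8219 − m_NMS-5089 = −2.5 log₁₀(980.9) = -7.48.

-7.48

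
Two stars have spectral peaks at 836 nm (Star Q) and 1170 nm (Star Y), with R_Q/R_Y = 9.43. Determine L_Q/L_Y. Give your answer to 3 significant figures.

341

Wien's law gives T ∝ 1/λ_max, so T_Q/T_Y = λ_Y/λ_Q = 1170/836 = 1.400.
Then L ∝ R²T⁴ gives L_Q/L_Y = (9.43)² × (1.400)⁴ = 88.92 × 3.836 = 341.1.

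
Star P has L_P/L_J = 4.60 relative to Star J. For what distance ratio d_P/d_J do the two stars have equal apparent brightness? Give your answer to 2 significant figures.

2.1

Equal flux requires L_P/d_P² = L_J/d_J², so d_P/d_J = √(L_P/L_J)
= √(4.60) = 2.145.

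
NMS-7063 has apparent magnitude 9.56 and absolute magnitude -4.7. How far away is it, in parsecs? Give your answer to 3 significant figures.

7.11×10^3 pc

m − M = 5 log₁₀(d/10 pc)
9.56 − (-4.7) = 14.26 = 5 log₁₀(d/10)
d = 10 × 10^(14.26/5) = 10 × 10^2.852 = 7112 pc.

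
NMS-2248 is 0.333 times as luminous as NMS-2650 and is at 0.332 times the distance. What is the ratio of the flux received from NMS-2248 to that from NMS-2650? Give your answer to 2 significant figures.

F = L/(4πd²), so F_NMS-2248/F_NMS-2650 = (L_NMS-2248/L_NMS-2650) / (d_NMS-2248/d_NMS-2650)²
= 0.333 / (0.332)² = 0.333 / 0.1102 = 3.021.

3.0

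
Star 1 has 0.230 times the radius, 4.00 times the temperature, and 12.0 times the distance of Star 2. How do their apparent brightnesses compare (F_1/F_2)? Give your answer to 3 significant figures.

0.0940

L_1/L_2 = (R_1/R_2)²(T_1/T_2)⁴ = (0.230)² × (4.00)⁴ = 13.54.
F_1/F_2 = (L_1/L_2)/(d_1/d_2)² = 13.54 / (12.0)² = 0.09404.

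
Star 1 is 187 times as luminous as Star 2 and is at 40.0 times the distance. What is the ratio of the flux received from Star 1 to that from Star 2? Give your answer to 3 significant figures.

F = L/(4πd²), so F_1/F_2 = (L_1/L_2) / (d_1/d_2)²
= 187 / (40.0)² = 187 / 1600 = 0.1169.

0.117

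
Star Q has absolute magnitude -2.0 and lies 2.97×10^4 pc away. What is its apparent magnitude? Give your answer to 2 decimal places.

15.36

m = M + 5 log₁₀(d/10 pc) = -2.0 + 5 log₁₀(2.97×10^4/10)
  = -2.0 + 5 × 3.473 = -2.0 + 17.36 = 15.36.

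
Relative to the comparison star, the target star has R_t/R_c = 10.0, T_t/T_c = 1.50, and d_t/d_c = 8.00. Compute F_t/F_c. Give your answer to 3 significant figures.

7.91

L_t/L_c = (R_t/R_c)²(T_t/T_c)⁴ = (10.0)² × (1.50)⁴ = 506.2.
F_t/F_c = (L_t/L_c)/(d_t/d_c)² = 506.2 / (8.00)² = 7.910.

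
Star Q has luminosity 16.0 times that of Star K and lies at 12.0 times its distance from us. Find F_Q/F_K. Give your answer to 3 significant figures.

F = L/(4πd²), so F_Q/F_K = (L_Q/L_K) / (d_Q/d_K)²
= 16.0 / (12.0)² = 16.0 / 144.0 = 0.1111.

0.111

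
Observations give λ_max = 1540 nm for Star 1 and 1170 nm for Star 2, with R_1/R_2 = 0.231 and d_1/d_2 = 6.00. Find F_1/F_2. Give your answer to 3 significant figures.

4.94×10^-4

Wien's law: T_1/T_2 = λ_2/λ_1 = 1170/1540 = 0.7597.
L_1/L_2 = (R_1/R_2)²(T_1/T_2)⁴ = (0.231)²(0.7597)⁴ = 0.01778.
F_1/F_2 = (L_1/L_2)/(d_1/d_2)² = 0.01778/(6.00)² = 4.938×10^-4.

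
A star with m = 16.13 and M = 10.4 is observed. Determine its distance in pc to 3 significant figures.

m − M = 5 log₁₀(d/10 pc)
16.13 − (10.4) = 5.73 = 5 log₁₀(d/10)
d = 10 × 10^(5.73/5) = 10 × 10^1.146 = 140.0 pc.

140 pc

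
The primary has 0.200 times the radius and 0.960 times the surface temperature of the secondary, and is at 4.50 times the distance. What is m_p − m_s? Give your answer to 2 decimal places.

L_p/L_s = (0.200)²(0.960)⁴ = 0.03397.
F_p/F_s = (L_p/L_s)/(d_p/d_s)² = 0.03397/20.25 = 0.001678.
m_p − m_s = −2.5 log₁₀(0.001678) = 6.94.

6.94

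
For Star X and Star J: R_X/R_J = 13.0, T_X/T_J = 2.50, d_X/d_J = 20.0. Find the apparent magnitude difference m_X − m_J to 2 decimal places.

L_X/L_J = (13.0)²(2.50)⁴ = 6602.
F_X/F_J = (L_X/L_J)/(d_X/d_J)² = 6602/400.0 = 16.50.
m_X − m_J = −2.5 log₁₀(16.50) = -3.04.

-3.04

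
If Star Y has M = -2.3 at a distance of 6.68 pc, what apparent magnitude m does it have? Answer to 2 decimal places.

m = M + 5 log₁₀(d/10 pc) = -2.3 + 5 log₁₀(6.68/10)
  = -2.3 + 5 × -0.175 = -2.3 + -0.88 = -3.18.

-3.18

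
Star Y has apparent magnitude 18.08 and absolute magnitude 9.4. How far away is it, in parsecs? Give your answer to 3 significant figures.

m − M = 5 log₁₀(d/10 pc)
18.08 − (9.4) = 8.68 = 5 log₁₀(d/10)
d = 10 × 10^(8.68/5) = 10 × 10^1.736 = 544.5 pc.

545 pc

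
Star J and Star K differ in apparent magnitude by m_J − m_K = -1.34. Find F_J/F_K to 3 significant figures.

3.44

F_J/F_K = 10^(−(m_J − m_K)/2.5) = 10^(1.34/2.5) = 10^0.536 = 3.436.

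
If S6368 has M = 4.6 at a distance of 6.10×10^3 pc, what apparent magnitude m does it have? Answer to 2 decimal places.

18.53

m = M + 5 log₁₀(d/10 pc) = 4.6 + 5 log₁₀(6.10×10^3/10)
  = 4.6 + 5 × 2.785 = 4.6 + 13.93 = 18.53.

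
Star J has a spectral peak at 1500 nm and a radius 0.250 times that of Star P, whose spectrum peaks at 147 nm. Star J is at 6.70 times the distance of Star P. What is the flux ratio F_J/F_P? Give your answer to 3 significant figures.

1.28×10^-7

Wien's law: T_J/T_P = λ_P/λ_J = 147/1500 = 0.09800.
L_J/L_P = (R_J/R_P)²(T_J/T_P)⁴ = (0.250)²(0.09800)⁴ = 5.765×10^-6.
F_J/F_P = (L_J/L_P)/(d_J/d_P)² = 5.765×10^-6/(6.70)² = 1.284×10^-7.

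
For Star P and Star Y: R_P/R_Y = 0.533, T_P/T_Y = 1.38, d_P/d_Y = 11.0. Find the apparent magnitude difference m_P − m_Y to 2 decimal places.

5.17

L_P/L_Y = (0.533)²(1.38)⁴ = 1.030.
F_P/F_Y = (L_P/L_Y)/(d_P/d_Y)² = 1.030/121.0 = 0.008515.
m_P − m_Y = −2.5 log₁₀(0.008515) = 5.17.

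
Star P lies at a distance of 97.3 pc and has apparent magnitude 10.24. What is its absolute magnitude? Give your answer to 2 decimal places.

M = m − 5 log₁₀(d/10 pc) = 10.24 − 5 log₁₀(97.3/10)
  = 10.24 − 5 × 0.988 = 10.24 − 4.94 = 5.30.

5.30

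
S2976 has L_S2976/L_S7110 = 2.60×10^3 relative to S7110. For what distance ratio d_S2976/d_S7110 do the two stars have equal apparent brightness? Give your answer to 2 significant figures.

51

Equal flux requires L_S2976/d_S2976² = L_S7110/d_S7110², so d_S2976/d_S7110 = √(L_S2976/L_S7110)
= √(2.60×10^3) = 50.99.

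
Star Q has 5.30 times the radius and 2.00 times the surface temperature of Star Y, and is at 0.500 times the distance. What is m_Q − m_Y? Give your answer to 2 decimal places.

-8.14

L_Q/L_Y = (5.30)²(2.00)⁴ = 449.4.
F_Q/F_Y = (L_Q/L_Y)/(d_Q/d_Y)² = 449.4/0.2500 = 1798.
m_Q − m_Y = −2.5 log₁₀(1798) = -8.14.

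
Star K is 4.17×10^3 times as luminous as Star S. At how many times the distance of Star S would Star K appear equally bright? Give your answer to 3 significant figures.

Equal flux requires L_K/d_K² = L_S/d_S², so d_K/d_S = √(L_K/L_S)
= √(4.17×10^3) = 64.58.

64.6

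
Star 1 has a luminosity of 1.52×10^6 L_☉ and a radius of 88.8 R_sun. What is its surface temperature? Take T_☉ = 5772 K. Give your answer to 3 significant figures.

T/T_☉ = (L/L_☉)^(1/4) / (R/R_☉)^(1/2)
T = 5772 × (1.52×10^6)^(1/4) / √(88.8) = 5772 × 35.11 / 9.423 = 2.151×10^4 K.

2.15×10^4 K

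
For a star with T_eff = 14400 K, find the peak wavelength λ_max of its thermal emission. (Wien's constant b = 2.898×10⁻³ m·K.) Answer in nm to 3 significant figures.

λ_max = b/T = 2.898×10⁻³ / 14400 = 2.01×10^-7 m = 201.2 nm.

201 nm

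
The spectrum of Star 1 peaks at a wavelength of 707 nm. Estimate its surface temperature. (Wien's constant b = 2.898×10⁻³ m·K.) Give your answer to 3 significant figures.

4.10×10^3 K

T = b/λ_max = 2.898×10⁻³ / (707×10⁻⁹) = 4099 K.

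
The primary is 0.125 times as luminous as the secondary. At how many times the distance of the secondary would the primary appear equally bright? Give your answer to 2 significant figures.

Equal flux requires L_p/d_p² = L_s/d_s², so d_p/d_s = √(L_p/L_s)
= √(0.125) = 0.3536.

0.35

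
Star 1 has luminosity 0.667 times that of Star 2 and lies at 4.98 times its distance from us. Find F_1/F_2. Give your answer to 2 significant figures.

0.027

F = L/(4πd²), so F_1/F_2 = (L_1/L_2) / (d_1/d_2)²
= 0.667 / (4.98)² = 0.667 / 24.80 = 0.02689.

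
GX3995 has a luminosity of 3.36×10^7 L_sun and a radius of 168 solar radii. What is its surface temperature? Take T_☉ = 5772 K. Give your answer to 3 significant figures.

T/T_☉ = (L/L_☉)^(1/4) / (R/R_☉)^(1/2)
T = 5772 × (3.36×10^7)^(1/4) / √(168) = 5772 × 76.14 / 12.96 = 3.390×10^4 K.

3.39×10^4 K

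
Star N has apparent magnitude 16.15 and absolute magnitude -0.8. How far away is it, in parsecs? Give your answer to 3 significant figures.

m − M = 5 log₁₀(d/10 pc)
16.15 − (-0.8) = 16.95 = 5 log₁₀(d/10)
d = 10 × 10^(16.95/5) = 10 × 10^3.390 = 2.455×10^4 pc.

2.45×10^4 pc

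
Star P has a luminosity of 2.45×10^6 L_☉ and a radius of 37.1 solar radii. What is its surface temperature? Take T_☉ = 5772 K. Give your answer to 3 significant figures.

T/T_☉ = (L/L_☉)^(1/4) / (R/R_☉)^(1/2)
T = 5772 × (2.45×10^6)^(1/4) / √(37.1) = 5772 × 39.56 / 6.091 = 3.749×10^4 K.

3.75×10^4 K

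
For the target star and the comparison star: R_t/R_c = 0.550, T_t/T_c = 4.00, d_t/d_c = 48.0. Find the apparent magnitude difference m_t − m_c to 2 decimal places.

3.68

L_t/L_c = (0.550)²(4.00)⁴ = 77.44.
F_t/F_c = (L_t/L_c)/(d_t/d_c)² = 77.44/2304 = 0.03361.
m_t − m_c = −2.5 log₁₀(0.03361) = 3.68.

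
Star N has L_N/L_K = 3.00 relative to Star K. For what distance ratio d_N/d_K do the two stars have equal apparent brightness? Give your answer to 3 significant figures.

Equal flux requires L_N/d_N² = L_K/d_K², so d_N/d_K = √(L_N/L_K)
= √(3.00) = 1.732.

1.73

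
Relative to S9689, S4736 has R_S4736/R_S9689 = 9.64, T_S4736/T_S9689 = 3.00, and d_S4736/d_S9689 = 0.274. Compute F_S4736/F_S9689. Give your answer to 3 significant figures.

L_S4736/L_S9689 = (R_S4736/R_S9689)²(T_S4736/T_S9689)⁴ = (9.64)² × (3.00)⁴ = 7527.
F_S4736/F_S9689 = (L_S4736/L_S9689)/(d_S4736/d_S9689)² = 7527 / (0.274)² = 1.003×10^5.

1.00×10^5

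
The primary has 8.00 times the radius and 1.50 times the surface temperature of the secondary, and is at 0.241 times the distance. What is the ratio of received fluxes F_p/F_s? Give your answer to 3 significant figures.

5.58×10^3

L_p/L_s = (R_p/R_s)²(T_p/T_s)⁴ = (8.00)² × (1.50)⁴ = 324.0.
F_p/F_s = (L_p/L_s)/(d_p/d_s)² = 324.0 / (0.241)² = 5578.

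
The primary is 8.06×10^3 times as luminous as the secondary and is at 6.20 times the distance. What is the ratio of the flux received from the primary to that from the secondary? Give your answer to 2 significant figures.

2.1×10^2

F = L/(4πd²), so F_p/F_s = (L_p/L_s) / (d_p/d_s)²
= 8.06×10^3 / (6.20)² = 8.06×10^3 / 38.44 = 209.7.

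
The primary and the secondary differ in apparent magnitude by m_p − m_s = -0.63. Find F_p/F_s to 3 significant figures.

1.79

F_p/F_s = 10^(−(m_p − m_s)/2.5) = 10^(0.63/2.5) = 10^0.252 = 1.786.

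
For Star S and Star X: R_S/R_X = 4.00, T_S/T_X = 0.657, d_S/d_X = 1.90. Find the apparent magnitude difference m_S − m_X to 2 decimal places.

0.21

L_S/L_X = (4.00)²(0.657)⁴ = 2.981.
F_S/F_X = (L_S/L_X)/(d_S/d_X)² = 2.981/3.610 = 0.8258.
m_S − m_X = −2.5 log₁₀(0.8258) = 0.21.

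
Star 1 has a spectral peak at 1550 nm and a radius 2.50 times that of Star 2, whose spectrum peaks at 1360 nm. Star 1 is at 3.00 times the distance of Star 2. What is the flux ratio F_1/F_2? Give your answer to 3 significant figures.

0.412

Wien's law: T_1/T_2 = λ_2/λ_1 = 1360/1550 = 0.8774.
L_1/L_2 = (R_1/R_2)²(T_1/T_2)⁴ = (2.50)²(0.8774)⁴ = 3.704.
F_1/F_2 = (L_1/L_2)/(d_1/d_2)² = 3.704/(3.00)² = 0.4116.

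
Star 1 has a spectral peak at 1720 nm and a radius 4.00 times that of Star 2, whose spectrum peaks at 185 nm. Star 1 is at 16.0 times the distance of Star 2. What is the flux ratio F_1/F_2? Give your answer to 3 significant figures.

8.36×10^-6

Wien's law: T_1/T_2 = λ_2/λ_1 = 185/1720 = 0.1076.
L_1/L_2 = (R_1/R_2)²(T_1/T_2)⁴ = (4.00)²(0.1076)⁴ = 0.002141.
F_1/F_2 = (L_1/L_2)/(d_1/d_2)² = 0.002141/(16.0)² = 8.365×10^-6.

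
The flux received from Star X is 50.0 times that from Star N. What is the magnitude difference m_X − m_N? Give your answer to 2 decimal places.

m_X − m_N = −2.5 log₁₀(F_X/F_N) = −2.5 log₁₀(50.0) = −2.5 × (1.699) = -4.247.

-4.25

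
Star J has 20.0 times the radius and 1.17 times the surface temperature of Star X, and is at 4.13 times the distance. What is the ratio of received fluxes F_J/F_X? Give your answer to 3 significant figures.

L_J/L_X = (R_J/R_X)²(T_J/T_X)⁴ = (20.0)² × (1.17)⁴ = 749.6.
F_J/F_X = (L_J/L_X)/(d_J/d_X)² = 749.6 / (4.13)² = 43.94.

43.9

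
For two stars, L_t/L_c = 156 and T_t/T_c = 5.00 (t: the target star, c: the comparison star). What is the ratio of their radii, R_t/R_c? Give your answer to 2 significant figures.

L ∝ R²T⁴ gives R ∝ √L / T², so
R_t/R_c = √(156) / (5.00)² = 12.49 / 25.00 = 0.4996.

0.50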